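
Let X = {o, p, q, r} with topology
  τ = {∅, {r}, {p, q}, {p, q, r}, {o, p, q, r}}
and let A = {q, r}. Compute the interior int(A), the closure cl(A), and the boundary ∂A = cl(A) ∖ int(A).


int(A) = {r}, cl(A) = {o, p, q, r}, ∂A = {o, p, q}.

Closed sets in (X, τ) are complements of opens:
  closed(X, τ) = {∅, {o}, {o, r}, {o, p, q}, {o, p, q, r}}.
int(A) = ⋃ {U ∈ τ : U ⊆ A}. Opens contained in A: ∅, {r}.
Taking the union of these: int(A) = {r}.
cl(A) = ⋂ {C closed : A ⊆ C}. Closed sets containing A: {o, p, q, r}.
Intersecting these: cl(A) = {o, p, q, r}.
∂A = cl(A) ∖ int(A) = {o, p, q, r} ∖ {r} = {o, p, q}.


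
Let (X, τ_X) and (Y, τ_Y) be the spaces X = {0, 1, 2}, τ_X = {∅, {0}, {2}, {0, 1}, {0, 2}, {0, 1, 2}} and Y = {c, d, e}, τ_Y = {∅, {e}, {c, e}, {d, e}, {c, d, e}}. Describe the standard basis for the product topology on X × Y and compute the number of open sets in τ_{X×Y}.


Basis B = {∅ × ∅, {0} × {e}, {2} × {e}, {0} × {c, e}, {0} × {d, e}, {0, 1} × {e}, {0, 2} × {e}, {2} × {c, e}, {2} × {d, e}, {0} × {c, d, e}, {0, 1, 2} × {e}, {2} × {c, d, e}, {0, 1} × {c, e}, {0, 2} × {c, e}, {0, 1} × {d, e}, {0, 2} × {d, e}, {0, 1} × {c, d, e}, {0, 2} × {c, d, e}, {0, 1, 2} × {c, e}, {0, 1, 2} × {d, e}, {0, 1, 2} × {c, d, e}}; |τ_{X×Y}| = 70.

Enumerate products U × V with U ∈ τ_X, V ∈ τ_Y (deduplicated):
  ∅ × ∅ = {} (∅)
  {0} × {e} = {(0,e)}
  {2} × {e} = {(2,e)}
  {0} × {c, e} = {(0,c), (0,e)}
  {0} × {d, e} = {(0,d), (0,e)}
  {0, 1} × {e} = {(0,e), (1,e)}
  {0, 2} × {e} = {(0,e), (2,e)}
  {2} × {c, e} = {(2,c), (2,e)}
  {2} × {d, e} = {(2,d), (2,e)}
  {0} × {c, d, e} = {(0,c), (0,d), (0,e)}
  {0, 1, 2} × {e} = {(0,e), (1,e), (2,e)}
  {2} × {c, d, e} = {(2,c), (2,d), (2,e)}
  {0, 1} × {c, e} = {(0,c), (0,e), (1,c), (1,e)}
  {0, 2} × {c, e} = {(0,c), (0,e), (2,c), (2,e)}
  {0, 1} × {d, e} = {(0,d), (0,e), (1,d), (1,e)}
  {0, 2} × {d, e} = {(0,d), (0,e), (2,d), (2,e)}
  {0, 1} × {c, d, e} = {(0,c), (0,d), (0,e), (1,c), (1,d), (1,e)}
  {0, 2} × {c, d, e} = {(0,c), (0,d), (0,e), (2,c), (2,d), (2,e)}
  {0, 1, 2} × {c, e} = {(0,c), (0,e), (1,c), (1,e), (2,c), (2,e)}
  {0, 1, 2} × {d, e} = {(0,d), (0,e), (1,d), (1,e), (2,d), (2,e)}
  {0, 1, 2} × {c, d, e} = {(0,c), (0,d), (0,e), (1,c), (1,d), (1,e), (2,c), (2,d), (2,e)}
These 21 distinct sets form the basis B.
Close under arbitrary unions to get τ_{X×Y}; counting gives |τ_{X×Y}| = 70.


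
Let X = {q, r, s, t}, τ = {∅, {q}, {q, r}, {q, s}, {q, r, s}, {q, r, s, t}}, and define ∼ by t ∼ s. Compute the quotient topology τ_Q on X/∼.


X/∼ = {[q], [r], [s=t]}; |τ_Q| = 4.

Equivalence classes: [q], [r], [s=t].
Quotient map π: X → X/∼ sends q ↦ [q], r ↦ [r], s ↦ [s=t], t ↦ [s=t].
For each subset V ⊆ X/∼, compute π^{-1}(V) ⊆ X and check whether π^{-1}(V) ∈ τ. V is open in τ_Q iff π^{-1}(V) ∈ τ.
  V = {}: π^{-1}(V) = ∅ ∈ τ ✓.
  V = {[q]}: π^{-1}(V) = {q} ∈ τ ✓.
  V = {[r]}: π^{-1}(V) = {r} ∉ τ ✗.
  V = {[q], [r]}: π^{-1}(V) = {q, r} ∈ τ ✓.
  V = {[s=t]}: π^{-1}(V) = {s, t} ∉ τ ✗.
  V = {[q], [s=t]}: π^{-1}(V) = {q, s, t} ∉ τ ✗.
  V = {[r], [s=t]}: π^{-1}(V) = {r, s, t} ∉ τ ✗.
  V = {[q], [r], [s=t]}: π^{-1}(V) = {q, r, s, t} ∈ τ ✓.
Open sets in the quotient: τ_Q = {{}, {[q]}, {[q], [r]}, {[q], [r], [s=t]}} (4 elements).


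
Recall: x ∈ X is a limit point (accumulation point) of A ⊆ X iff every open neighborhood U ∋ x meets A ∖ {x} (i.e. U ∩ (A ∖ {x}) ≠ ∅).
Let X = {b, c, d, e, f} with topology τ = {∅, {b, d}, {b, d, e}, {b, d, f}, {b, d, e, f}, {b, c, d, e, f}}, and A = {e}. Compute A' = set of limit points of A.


A' = {c}

For each x ∈ X, list the open sets U ∈ τ with x ∈ U, then check whether U ∩ (A ∖ {x}) ≠ ∅ for every such U.
  x = b: open {b, d} ∋ x has {b, d} ∩ (A ∖ {b}) = ∅, so x is NOT a limit point.
  x = c: opens ∋ x are {b, c, d, e, f}; each meets A ∖ {c}, so x IS a limit point.
  x = d: open {b, d} ∋ x has {b, d} ∩ (A ∖ {d}) = ∅, so x is NOT a limit point.
  x = e: open {b, d, e} ∋ x has {b, d, e} ∩ (A ∖ {e}) = ∅, so x is NOT a limit point.
  x = f: open {b, d, f} ∋ x has {b, d, f} ∩ (A ∖ {f}) = ∅, so x is NOT a limit point.
Collecting: A' = {c}.


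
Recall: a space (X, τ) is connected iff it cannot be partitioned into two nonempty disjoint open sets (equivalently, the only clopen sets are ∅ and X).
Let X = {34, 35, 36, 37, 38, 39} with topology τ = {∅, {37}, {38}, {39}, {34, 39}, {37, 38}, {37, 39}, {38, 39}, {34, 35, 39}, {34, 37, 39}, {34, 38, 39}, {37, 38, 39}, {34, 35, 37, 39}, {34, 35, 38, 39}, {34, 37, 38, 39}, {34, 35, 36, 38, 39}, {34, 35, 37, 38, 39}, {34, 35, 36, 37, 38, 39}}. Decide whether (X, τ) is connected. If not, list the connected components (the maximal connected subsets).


(X, τ) is disconnected; components = [{37}, {34, 35, 36, 38, 39}].

Find clopen sets (U ∈ τ with X ∖ U ∈ τ):
  U = ∅, X ∖ U = {34, 35, 36, 37, 38, 39} — both open, so U is clopen.
  U = {37}, X ∖ U = {34, 35, 36, 38, 39} — both open, so U is clopen.
  U = {34, 35, 36, 38, 39}, X ∖ U = {37} — both open, so U is clopen.
  U = {34, 35, 36, 37, 38, 39}, X ∖ U = ∅ — both open, so U is clopen.
Nontrivial clopen(s) exist: e.g. {34, 35, 36, 38, 39}. So (X, τ) is disconnected.
Compute connected components by grouping points that agree on all clopens:
  component: {37}
  component: {34, 35, 36, 38, 39}


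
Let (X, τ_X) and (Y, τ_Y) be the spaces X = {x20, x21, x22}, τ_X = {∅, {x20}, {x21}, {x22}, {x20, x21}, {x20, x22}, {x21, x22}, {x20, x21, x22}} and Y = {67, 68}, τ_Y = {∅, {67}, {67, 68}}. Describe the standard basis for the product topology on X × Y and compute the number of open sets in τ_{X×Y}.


Basis B = {∅ × ∅, {x20} × {67}, {x21} × {67}, {x22} × {67}, {x20} × {67, 68}, {x20, x21} × {67}, {x20, x22} × {67}, {x21} × {67, 68}, {x21, x22} × {67}, {x22} × {67, 68}, {x20, x21, x22} × {67}, {x20, x21} × {67, 68}, {x20, x22} × {67, 68}, {x21, x22} × {67, 68}, {x20, x21, x22} × {67, 68}}; |τ_{X×Y}| = 27.

Enumerate products U × V with U ∈ τ_X, V ∈ τ_Y (deduplicated):
  ∅ × ∅ = {} (∅)
  {x20} × {67} = {(x20,67)}
  {x21} × {67} = {(x21,67)}
  {x22} × {67} = {(x22,67)}
  {x20} × {67, 68} = {(x20,67), (x20,68)}
  {x20, x21} × {67} = {(x20,67), (x21,67)}
  {x20, x22} × {67} = {(x20,67), (x22,67)}
  {x21} × {67, 68} = {(x21,67), (x21,68)}
  {x21, x22} × {67} = {(x21,67), (x22,67)}
  {x22} × {67, 68} = {(x22,67), (x22,68)}
  {x20, x21, x22} × {67} = {(x20,67), (x21,67), (x22,67)}
  {x20, x21} × {67, 68} = {(x20,67), (x20,68), (x21,67), (x21,68)}
  {x20, x22} × {67, 68} = {(x20,67), (x20,68), (x22,67), (x22,68)}
  {x21, x22} × {67, 68} = {(x21,67), (x21,68), (x22,67), (x22,68)}
  {x20, x21, x22} × {67, 68} = {(x20,67), (x20,68), (x21,67), (x21,68), (x22,67), (x22,68)}
These 15 distinct sets form the basis B.
Close under arbitrary unions to get τ_{X×Y}; counting gives |τ_{X×Y}| = 27.


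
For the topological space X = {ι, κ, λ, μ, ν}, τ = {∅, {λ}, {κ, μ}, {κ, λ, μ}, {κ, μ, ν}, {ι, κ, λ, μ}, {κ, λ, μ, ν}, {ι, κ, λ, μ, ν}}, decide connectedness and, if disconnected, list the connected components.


(X, τ) is connected.

Find clopen sets (U ∈ τ with X ∖ U ∈ τ):
  U = ∅, X ∖ U = {ι, κ, λ, μ, ν} — both open, so U is clopen.
  U = {ι, κ, λ, μ, ν}, X ∖ U = ∅ — both open, so U is clopen.
Only trivial clopens (∅ and X) exist, so (X, τ) is connected.
Compute connected components by grouping points that agree on all clopens:
  component: {ι, κ, λ, μ, ν}


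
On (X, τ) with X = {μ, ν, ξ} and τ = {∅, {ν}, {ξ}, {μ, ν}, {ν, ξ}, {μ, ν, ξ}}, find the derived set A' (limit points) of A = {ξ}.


A' = ∅

For each x ∈ X, list the open sets U ∈ τ with x ∈ U, then check whether U ∩ (A ∖ {x}) ≠ ∅ for every such U.
  x = μ: open {μ, ν} ∋ x has {μ, ν} ∩ (A ∖ {μ}) = ∅, so x is NOT a limit point.
  x = ν: open {ν} ∋ x has {ν} ∩ (A ∖ {ν}) = ∅, so x is NOT a limit point.
  x = ξ: open {ξ} ∋ x has {ξ} ∩ (A ∖ {ξ}) = ∅, so x is NOT a limit point.
Collecting: A' = ∅.


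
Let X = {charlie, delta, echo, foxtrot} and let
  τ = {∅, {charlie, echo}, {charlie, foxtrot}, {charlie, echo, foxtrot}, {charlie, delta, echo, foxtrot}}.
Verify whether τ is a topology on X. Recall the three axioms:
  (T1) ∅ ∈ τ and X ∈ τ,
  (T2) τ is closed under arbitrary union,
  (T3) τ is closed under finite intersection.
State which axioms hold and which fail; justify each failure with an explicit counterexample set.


τ is NOT a topology on X.

Axiom (T1): ∅ ∈ τ? Yes; X ∈ τ? Yes.
Axiom (T2/T3): check pairwise unions and intersections of members of τ.
Counterexample for (T3): {charlie, echo} ∩ {charlie, foxtrot} = {charlie} ∉ τ. Therefore τ is NOT a topology.


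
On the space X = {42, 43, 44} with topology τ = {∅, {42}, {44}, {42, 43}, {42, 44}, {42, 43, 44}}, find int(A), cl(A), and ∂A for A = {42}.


int(A) = {42}, cl(A) = {42, 43}, ∂A = {43}.

Closed sets in (X, τ) are complements of opens:
  closed(X, τ) = {∅, {43}, {44}, {42, 43}, {43, 44}, {42, 43, 44}}.
int(A) = ⋃ {U ∈ τ : U ⊆ A}. Opens contained in A: ∅, {42}.
Taking the union of these: int(A) = {42}.
cl(A) = ⋂ {C closed : A ⊆ C}. Closed sets containing A: {42, 43}, {42, 43, 44}.
Intersecting these: cl(A) = {42, 43}.
∂A = cl(A) ∖ int(A) = {42, 43} ∖ {42} = {43}.


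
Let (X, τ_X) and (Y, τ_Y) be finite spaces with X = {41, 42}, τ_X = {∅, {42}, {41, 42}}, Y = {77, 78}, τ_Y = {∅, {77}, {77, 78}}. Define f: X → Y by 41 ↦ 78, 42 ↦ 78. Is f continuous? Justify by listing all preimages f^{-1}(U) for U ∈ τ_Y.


f IS continuous.

Compute f^{-1}(U) for each U ∈ τ_Y:
  U = ∅: f^{-1}(U) = ∅ ∈ τ_X ✓.
  U = {77}: f^{-1}(U) = ∅ ∈ τ_X ✓.
  U = {77, 78}: f^{-1}(U) = {41, 42} ∈ τ_X ✓.
Every preimage lies in τ_X, so f IS continuous.


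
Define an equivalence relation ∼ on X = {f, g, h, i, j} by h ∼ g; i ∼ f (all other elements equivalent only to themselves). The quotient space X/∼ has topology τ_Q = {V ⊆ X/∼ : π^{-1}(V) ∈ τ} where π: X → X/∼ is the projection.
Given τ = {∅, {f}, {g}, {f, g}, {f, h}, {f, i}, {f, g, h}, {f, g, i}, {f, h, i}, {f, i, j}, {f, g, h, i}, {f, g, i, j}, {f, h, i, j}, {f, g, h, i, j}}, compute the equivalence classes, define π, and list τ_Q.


X/∼ = {[f=i], [g=h], [j]}; |τ_Q| = 5.

Equivalence classes: [f=i], [g=h], [j].
Quotient map π: X → X/∼ sends f ↦ [f=i], g ↦ [g=h], h ↦ [g=h], i ↦ [f=i], j ↦ [j].
For each subset V ⊆ X/∼, compute π^{-1}(V) ⊆ X and check whether π^{-1}(V) ∈ τ. V is open in τ_Q iff π^{-1}(V) ∈ τ.
  V = {}: π^{-1}(V) = ∅ ∈ τ ✓.
  V = {[f=i]}: π^{-1}(V) = {f, i} ∈ τ ✓.
  V = {[g=h]}: π^{-1}(V) = {g, h} ∉ τ ✗.
  V = {[f=i], [g=h]}: π^{-1}(V) = {f, g, h, i} ∈ τ ✓.
  V = {[j]}: π^{-1}(V) = {j} ∉ τ ✗.
  V = {[f=i], [j]}: π^{-1}(V) = {f, i, j} ∈ τ ✓.
  V = {[g=h], [j]}: π^{-1}(V) = {g, h, j} ∉ τ ✗.
  V = {[f=i], [g=h], [j]}: π^{-1}(V) = {f, g, h, i, j} ∈ τ ✓.
Open sets in the quotient: τ_Q = {{}, {[f=i]}, {[f=i], [g=h]}, {[f=i], [j]}, {[f=i], [g=h], [j]}} (5 elements).


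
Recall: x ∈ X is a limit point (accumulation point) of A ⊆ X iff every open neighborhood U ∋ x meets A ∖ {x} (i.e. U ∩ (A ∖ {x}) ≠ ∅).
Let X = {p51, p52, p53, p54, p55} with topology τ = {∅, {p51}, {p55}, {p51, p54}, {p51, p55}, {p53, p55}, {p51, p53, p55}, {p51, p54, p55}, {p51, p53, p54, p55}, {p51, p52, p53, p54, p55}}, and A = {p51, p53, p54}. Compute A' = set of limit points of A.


A' = {p52, p54}

For each x ∈ X, list the open sets U ∈ τ with x ∈ U, then check whether U ∩ (A ∖ {x}) ≠ ∅ for every such U.
  x = p51: open {p51} ∋ x has {p51} ∩ (A ∖ {p51}) = ∅, so x is NOT a limit point.
  x = p52: opens ∋ x are {p51, p52, p53, p54, p55}; each meets A ∖ {p52}, so x IS a limit point.
  x = p53: open {p53, p55} ∋ x has {p53, p55} ∩ (A ∖ {p53}) = ∅, so x is NOT a limit point.
  x = p54: opens ∋ x are {p51, p54}, {p51, p54, p55}, {p51, p53, p54, p55}, {p51, p52, p53, p54, p55}; each meets A ∖ {p54}, so x IS a limit point.
  x = p55: open {p55} ∋ x has {p55} ∩ (A ∖ {p55}) = ∅, so x is NOT a limit point.
Collecting: A' = {p52, p54}.


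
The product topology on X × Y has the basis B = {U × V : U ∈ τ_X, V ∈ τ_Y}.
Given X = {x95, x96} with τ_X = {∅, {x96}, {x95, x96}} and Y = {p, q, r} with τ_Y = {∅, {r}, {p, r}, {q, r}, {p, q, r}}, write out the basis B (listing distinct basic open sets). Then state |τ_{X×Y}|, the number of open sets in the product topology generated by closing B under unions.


Basis B = {∅ × ∅, {x96} × {r}, {x95, x96} × {r}, {x96} × {p, r}, {x96} × {q, r}, {x96} × {p, q, r}, {x95, x96} × {p, r}, {x95, x96} × {q, r}, {x95, x96} × {p, q, r}}; |τ_{X×Y}| = 14.

Enumerate products U × V with U ∈ τ_X, V ∈ τ_Y (deduplicated):
  ∅ × ∅ = {} (∅)
  {x96} × {r} = {(x96,r)}
  {x95, x96} × {r} = {(x95,r), (x96,r)}
  {x96} × {p, r} = {(x96,p), (x96,r)}
  {x96} × {q, r} = {(x96,q), (x96,r)}
  {x96} × {p, q, r} = {(x96,p), (x96,q), (x96,r)}
  {x95, x96} × {p, r} = {(x95,p), (x95,r), (x96,p), (x96,r)}
  {x95, x96} × {q, r} = {(x95,q), (x95,r), (x96,q), (x96,r)}
  {x95, x96} × {p, q, r} = {(x95,p), (x95,q), (x95,r), (x96,p), (x96,q), (x96,r)}
These 9 distinct sets form the basis B.
Close under arbitrary unions to get τ_{X×Y}; counting gives |τ_{X×Y}| = 14.


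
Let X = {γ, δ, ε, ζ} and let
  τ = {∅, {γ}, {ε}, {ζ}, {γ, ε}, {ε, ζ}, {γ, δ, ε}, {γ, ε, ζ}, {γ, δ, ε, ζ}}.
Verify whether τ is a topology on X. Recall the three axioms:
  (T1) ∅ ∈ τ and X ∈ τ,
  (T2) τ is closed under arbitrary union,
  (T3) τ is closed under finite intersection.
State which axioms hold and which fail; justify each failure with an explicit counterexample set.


τ is NOT a topology on X.

Axiom (T1): ∅ ∈ τ? Yes; X ∈ τ? Yes.
Axiom (T2/T3): check pairwise unions and intersections of members of τ.
Counterexample for (T2): {γ} ∪ {ζ} = {γ, ζ} ∉ τ. Therefore τ is NOT a topology.


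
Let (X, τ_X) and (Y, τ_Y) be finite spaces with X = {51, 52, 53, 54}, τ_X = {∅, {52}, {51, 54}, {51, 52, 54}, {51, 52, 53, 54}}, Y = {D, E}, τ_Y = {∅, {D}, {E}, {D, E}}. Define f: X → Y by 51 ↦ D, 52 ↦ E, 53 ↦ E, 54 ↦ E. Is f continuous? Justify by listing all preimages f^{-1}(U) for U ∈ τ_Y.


f is NOT continuous.

Compute f^{-1}(U) for each U ∈ τ_Y:
  U = ∅: f^{-1}(U) = ∅ ∈ τ_X ✓.
  U = {D}: f^{-1}(U) = {51} ∉ τ_X ✗.
  U = {E}: f^{-1}(U) = {52, 53, 54} ∉ τ_X ✗.
  U = {D, E}: f^{-1}(U) = {51, 52, 53, 54} ∈ τ_X ✓.
Found U = {D} with f^{-1}(U) = {51} not in τ_X. Therefore f is NOT continuous.


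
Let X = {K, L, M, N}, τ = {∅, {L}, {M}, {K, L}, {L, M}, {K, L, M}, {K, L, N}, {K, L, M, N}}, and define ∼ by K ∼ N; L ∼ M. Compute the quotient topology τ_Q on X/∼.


X/∼ = {[K=N], [L=M]}; |τ_Q| = 3.

Equivalence classes: [K=N], [L=M].
Quotient map π: X → X/∼ sends K ↦ [K=N], L ↦ [L=M], M ↦ [L=M], N ↦ [K=N].
For each subset V ⊆ X/∼, compute π^{-1}(V) ⊆ X and check whether π^{-1}(V) ∈ τ. V is open in τ_Q iff π^{-1}(V) ∈ τ.
  V = {}: π^{-1}(V) = ∅ ∈ τ ✓.
  V = {[K=N]}: π^{-1}(V) = {K, N} ∉ τ ✗.
  V = {[L=M]}: π^{-1}(V) = {L, M} ∈ τ ✓.
  V = {[K=N], [L=M]}: π^{-1}(V) = {K, L, M, N} ∈ τ ✓.
Open sets in the quotient: τ_Q = {{}, {[L=M]}, {[K=N], [L=M]}} (3 elements).


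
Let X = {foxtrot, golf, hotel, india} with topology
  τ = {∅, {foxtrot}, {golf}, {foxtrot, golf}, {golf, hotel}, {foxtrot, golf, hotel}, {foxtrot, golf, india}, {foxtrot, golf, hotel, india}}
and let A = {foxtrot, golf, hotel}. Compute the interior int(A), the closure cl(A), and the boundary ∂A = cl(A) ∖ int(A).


int(A) = {foxtrot, golf, hotel}, cl(A) = {foxtrot, golf, hotel, india}, ∂A = {india}.

Closed sets in (X, τ) are complements of opens:
  closed(X, τ) = {∅, {hotel}, {india}, {foxtrot, india}, {hotel, india}, {foxtrot, hotel, india}, {golf, hotel, india}, {foxtrot, golf, hotel, india}}.
int(A) = ⋃ {U ∈ τ : U ⊆ A}. Opens contained in A: ∅, {foxtrot}, {golf}, {foxtrot, golf}, {golf, hotel}, {foxtrot, golf, hotel}.
Taking the union of these: int(A) = {foxtrot, golf, hotel}.
cl(A) = ⋂ {C closed : A ⊆ C}. Closed sets containing A: {foxtrot, golf, hotel, india}.
Intersecting these: cl(A) = {foxtrot, golf, hotel, india}.
∂A = cl(A) ∖ int(A) = {foxtrot, golf, hotel, india} ∖ {foxtrot, golf, hotel} = {india}.


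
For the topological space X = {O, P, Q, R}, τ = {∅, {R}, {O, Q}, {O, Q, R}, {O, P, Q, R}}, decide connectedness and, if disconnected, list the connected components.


(X, τ) is connected.

Find clopen sets (U ∈ τ with X ∖ U ∈ τ):
  U = ∅, X ∖ U = {O, P, Q, R} — both open, so U is clopen.
  U = {O, P, Q, R}, X ∖ U = ∅ — both open, so U is clopen.
Only trivial clopens (∅ and X) exist, so (X, τ) is connected.
Compute connected components by grouping points that agree on all clopens:
  component: {O, P, Q, R}


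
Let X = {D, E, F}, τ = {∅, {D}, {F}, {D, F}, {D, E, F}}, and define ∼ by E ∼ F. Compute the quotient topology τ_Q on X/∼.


X/∼ = {[D], [E=F]}; |τ_Q| = 3.

Equivalence classes: [D], [E=F].
Quotient map π: X → X/∼ sends D ↦ [D], E ↦ [E=F], F ↦ [E=F].
For each subset V ⊆ X/∼, compute π^{-1}(V) ⊆ X and check whether π^{-1}(V) ∈ τ. V is open in τ_Q iff π^{-1}(V) ∈ τ.
  V = {}: π^{-1}(V) = ∅ ∈ τ ✓.
  V = {[D]}: π^{-1}(V) = {D} ∈ τ ✓.
  V = {[E=F]}: π^{-1}(V) = {E, F} ∉ τ ✗.
  V = {[D], [E=F]}: π^{-1}(V) = {D, E, F} ∈ τ ✓.
Open sets in the quotient: τ_Q = {{}, {[D]}, {[D], [E=F]}} (3 elements).


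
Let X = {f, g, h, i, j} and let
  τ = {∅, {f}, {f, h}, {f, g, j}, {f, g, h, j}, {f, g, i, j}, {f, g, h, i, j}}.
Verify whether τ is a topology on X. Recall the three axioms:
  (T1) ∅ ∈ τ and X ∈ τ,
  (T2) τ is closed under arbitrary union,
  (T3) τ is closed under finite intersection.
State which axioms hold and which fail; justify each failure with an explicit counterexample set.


τ IS a topology on X.

Axiom (T1): ∅ ∈ τ? Yes; X ∈ τ? Yes.
Axiom (T2/T3): check pairwise unions and intersections of members of τ.
All pairwise intersections and unions checked — each lies in τ. Therefore τ satisfies (T1), (T2), (T3): it IS a topology on X.


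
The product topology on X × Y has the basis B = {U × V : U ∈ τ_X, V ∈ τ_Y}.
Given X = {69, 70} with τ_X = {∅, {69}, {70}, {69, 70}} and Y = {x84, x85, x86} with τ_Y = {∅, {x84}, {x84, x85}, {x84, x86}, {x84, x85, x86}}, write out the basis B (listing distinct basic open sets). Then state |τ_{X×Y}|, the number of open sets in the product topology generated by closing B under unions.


Basis B = {∅ × ∅, {69} × {x84}, {70} × {x84}, {69} × {x84, x85}, {69} × {x84, x86}, {69, 70} × {x84}, {70} × {x84, x85}, {70} × {x84, x86}, {69} × {x84, x85, x86}, {70} × {x84, x85, x86}, {69, 70} × {x84, x85}, {69, 70} × {x84, x86}, {69, 70} × {x84, x85, x86}}; |τ_{X×Y}| = 25.

Enumerate products U × V with U ∈ τ_X, V ∈ τ_Y (deduplicated):
  ∅ × ∅ = {} (∅)
  {69} × {x84} = {(69,x84)}
  {70} × {x84} = {(70,x84)}
  {69} × {x84, x85} = {(69,x84), (69,x85)}
  {69} × {x84, x86} = {(69,x84), (69,x86)}
  {69, 70} × {x84} = {(69,x84), (70,x84)}
  {70} × {x84, x85} = {(70,x84), (70,x85)}
  {70} × {x84, x86} = {(70,x84), (70,x86)}
  {69} × {x84, x85, x86} = {(69,x84), (69,x85), (69,x86)}
  {70} × {x84, x85, x86} = {(70,x84), (70,x85), (70,x86)}
  {69, 70} × {x84, x85} = {(69,x84), (69,x85), (70,x84), (70,x85)}
  {69, 70} × {x84, x86} = {(69,x84), (69,x86), (70,x84), (70,x86)}
  {69, 70} × {x84, x85, x86} = {(69,x84), (69,x85), (69,x86), (70,x84), (70,x85), (70,x86)}
These 13 distinct sets form the basis B.
Close under arbitrary unions to get τ_{X×Y}; counting gives |τ_{X×Y}| = 25.


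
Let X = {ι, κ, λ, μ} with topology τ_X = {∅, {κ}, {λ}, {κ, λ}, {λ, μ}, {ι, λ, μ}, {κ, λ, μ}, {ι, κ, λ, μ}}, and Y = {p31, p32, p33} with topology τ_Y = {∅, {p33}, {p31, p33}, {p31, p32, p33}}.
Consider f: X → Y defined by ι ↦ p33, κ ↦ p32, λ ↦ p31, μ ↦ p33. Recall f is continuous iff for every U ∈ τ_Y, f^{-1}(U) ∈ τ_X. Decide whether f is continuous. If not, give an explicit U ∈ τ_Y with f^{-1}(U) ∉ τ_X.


f is NOT continuous.

Compute f^{-1}(U) for each U ∈ τ_Y:
  U = ∅: f^{-1}(U) = ∅ ∈ τ_X ✓.
  U = {p33}: f^{-1}(U) = {ι, μ} ∉ τ_X ✗.
  U = {p31, p33}: f^{-1}(U) = {ι, λ, μ} ∈ τ_X ✓.
  U = {p31, p32, p33}: f^{-1}(U) = {ι, κ, λ, μ} ∈ τ_X ✓.
Found U = {p33} with f^{-1}(U) = {ι, μ} not in τ_X. Therefore f is NOT continuous.


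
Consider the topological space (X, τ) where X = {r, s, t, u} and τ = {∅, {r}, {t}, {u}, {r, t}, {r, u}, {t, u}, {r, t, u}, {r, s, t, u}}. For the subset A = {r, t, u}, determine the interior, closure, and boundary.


int(A) = {r, t, u}, cl(A) = {r, s, t, u}, ∂A = {s}.

Closed sets in (X, τ) are complements of opens:
  closed(X, τ) = {∅, {s}, {r, s}, {s, t}, {s, u}, {r, s, t}, {r, s, u}, {s, t, u}, {r, s, t, u}}.
int(A) = ⋃ {U ∈ τ : U ⊆ A}. Opens contained in A: ∅, {r}, {t}, {u}, {r, t}, {r, u}, {t, u}, {r, t, u}.
Taking the union of these: int(A) = {r, t, u}.
cl(A) = ⋂ {C closed : A ⊆ C}. Closed sets containing A: {r, s, t, u}.
Intersecting these: cl(A) = {r, s, t, u}.
∂A = cl(A) ∖ int(A) = {r, s, t, u} ∖ {r, t, u} = {s}.


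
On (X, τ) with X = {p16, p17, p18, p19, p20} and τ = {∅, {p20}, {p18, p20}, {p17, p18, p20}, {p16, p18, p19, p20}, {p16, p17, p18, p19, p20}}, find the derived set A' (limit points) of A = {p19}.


A' = {p16}

For each x ∈ X, list the open sets U ∈ τ with x ∈ U, then check whether U ∩ (A ∖ {x}) ≠ ∅ for every such U.
  x = p16: opens ∋ x are {p16, p18, p19, p20}, {p16, p17, p18, p19, p20}; each meets A ∖ {p16}, so x IS a limit point.
  x = p17: open {p17, p18, p20} ∋ x has {p17, p18, p20} ∩ (A ∖ {p17}) = ∅, so x is NOT a limit point.
  x = p18: open {p18, p20} ∋ x has {p18, p20} ∩ (A ∖ {p18}) = ∅, so x is NOT a limit point.
  x = p19: open {p16, p18, p19, p20} ∋ x has {p16, p18, p19, p20} ∩ (A ∖ {p19}) = ∅, so x is NOT a limit point.
  x = p20: open {p20} ∋ x has {p20} ∩ (A ∖ {p20}) = ∅, so x is NOT a limit point.
Collecting: A' = {p16}.


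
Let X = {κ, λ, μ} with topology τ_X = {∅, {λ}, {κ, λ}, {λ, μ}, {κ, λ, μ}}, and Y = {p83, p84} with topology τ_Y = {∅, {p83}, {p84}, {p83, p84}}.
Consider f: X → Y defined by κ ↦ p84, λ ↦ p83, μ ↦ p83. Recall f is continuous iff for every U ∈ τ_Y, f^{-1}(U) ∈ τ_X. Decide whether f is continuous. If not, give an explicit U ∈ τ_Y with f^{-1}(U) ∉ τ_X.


f is NOT continuous.

Compute f^{-1}(U) for each U ∈ τ_Y:
  U = ∅: f^{-1}(U) = ∅ ∈ τ_X ✓.
  U = {p83}: f^{-1}(U) = {λ, μ} ∈ τ_X ✓.
  U = {p84}: f^{-1}(U) = {κ} ∉ τ_X ✗.
  U = {p83, p84}: f^{-1}(U) = {κ, λ, μ} ∈ τ_X ✓.
Found U = {p84} with f^{-1}(U) = {κ} not in τ_X. Therefore f is NOT continuous.


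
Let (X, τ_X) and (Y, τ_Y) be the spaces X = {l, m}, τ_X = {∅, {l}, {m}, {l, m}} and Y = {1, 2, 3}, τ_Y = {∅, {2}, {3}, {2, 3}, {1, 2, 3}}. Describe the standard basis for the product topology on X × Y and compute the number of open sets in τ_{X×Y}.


Basis B = {∅ × ∅, {l} × {2}, {l} × {3}, {m} × {2}, {m} × {3}, {l} × {2, 3}, {l, m} × {2}, {l, m} × {3}, {m} × {2, 3}, {l} × {1, 2, 3}, {m} × {1, 2, 3}, {l, m} × {2, 3}, {l, m} × {1, 2, 3}}; |τ_{X×Y}| = 25.

Enumerate products U × V with U ∈ τ_X, V ∈ τ_Y (deduplicated):
  ∅ × ∅ = {} (∅)
  {l} × {2} = {(l,2)}
  {l} × {3} = {(l,3)}
  {m} × {2} = {(m,2)}
  {m} × {3} = {(m,3)}
  {l} × {2, 3} = {(l,2), (l,3)}
  {l, m} × {2} = {(l,2), (m,2)}
  {l, m} × {3} = {(l,3), (m,3)}
  {m} × {2, 3} = {(m,2), (m,3)}
  {l} × {1, 2, 3} = {(l,1), (l,2), (l,3)}
  {m} × {1, 2, 3} = {(m,1), (m,2), (m,3)}
  {l, m} × {2, 3} = {(l,2), (l,3), (m,2), (m,3)}
  {l, m} × {1, 2, 3} = {(l,1), (l,2), (l,3), (m,1), (m,2), (m,3)}
These 13 distinct sets form the basis B.
Close under arbitrary unions to get τ_{X×Y}; counting gives |τ_{X×Y}| = 25.


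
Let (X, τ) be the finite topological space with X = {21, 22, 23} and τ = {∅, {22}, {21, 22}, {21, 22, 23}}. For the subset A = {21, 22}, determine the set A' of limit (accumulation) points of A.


A' = {21, 23}

For each x ∈ X, list the open sets U ∈ τ with x ∈ U, then check whether U ∩ (A ∖ {x}) ≠ ∅ for every such U.
  x = 21: opens ∋ x are {21, 22}, {21, 22, 23}; each meets A ∖ {21}, so x IS a limit point.
  x = 22: open {22} ∋ x has {22} ∩ (A ∖ {22}) = ∅, so x is NOT a limit point.
  x = 23: opens ∋ x are {21, 22, 23}; each meets A ∖ {23}, so x IS a limit point.
Collecting: A' = {21, 23}.


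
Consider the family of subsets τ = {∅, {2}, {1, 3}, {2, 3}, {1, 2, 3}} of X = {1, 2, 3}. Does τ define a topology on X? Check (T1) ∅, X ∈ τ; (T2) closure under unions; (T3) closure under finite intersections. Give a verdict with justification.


τ is NOT a topology on X.

Axiom (T1): ∅ ∈ τ? Yes; X ∈ τ? Yes.
Axiom (T2/T3): check pairwise unions and intersections of members of τ.
Counterexample for (T3): {1, 3} ∩ {2, 3} = {3} ∉ τ. Therefore τ is NOT a topology.


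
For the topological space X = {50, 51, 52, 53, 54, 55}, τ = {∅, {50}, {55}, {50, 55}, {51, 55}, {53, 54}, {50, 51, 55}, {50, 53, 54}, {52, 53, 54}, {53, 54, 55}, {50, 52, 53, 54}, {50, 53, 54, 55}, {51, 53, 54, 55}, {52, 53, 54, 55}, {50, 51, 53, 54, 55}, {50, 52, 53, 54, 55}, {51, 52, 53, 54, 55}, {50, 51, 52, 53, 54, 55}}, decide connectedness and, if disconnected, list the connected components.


(X, τ) is disconnected; components = [{50}, {51, 55}, {52, 53, 54}].

Find clopen sets (U ∈ τ with X ∖ U ∈ τ):
  U = ∅, X ∖ U = {50, 51, 52, 53, 54, 55} — both open, so U is clopen.
  U = {50}, X ∖ U = {51, 52, 53, 54, 55} — both open, so U is clopen.
  U = {51, 55}, X ∖ U = {50, 52, 53, 54} — both open, so U is clopen.
  U = {50, 51, 55}, X ∖ U = {52, 53, 54} — both open, so U is clopen.
  U = {52, 53, 54}, X ∖ U = {50, 51, 55} — both open, so U is clopen.
  U = {50, 52, 53, 54}, X ∖ U = {51, 55} — both open, so U is clopen.
  U = {51, 52, 53, 54, 55}, X ∖ U = {50} — both open, so U is clopen.
  U = {50, 51, 52, 53, 54, 55}, X ∖ U = ∅ — both open, so U is clopen.
Nontrivial clopen(s) exist: e.g. {50, 52, 53, 54}. So (X, τ) is disconnected.
Compute connected components by grouping points that agree on all clopens:
  component: {50}
  component: {51, 55}
  component: {52, 53, 54}


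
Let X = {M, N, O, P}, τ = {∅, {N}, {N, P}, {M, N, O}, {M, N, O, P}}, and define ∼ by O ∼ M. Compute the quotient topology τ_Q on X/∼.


X/∼ = {[M=O], [N], [P]}; |τ_Q| = 5.

Equivalence classes: [M=O], [N], [P].
Quotient map π: X → X/∼ sends M ↦ [M=O], N ↦ [N], O ↦ [M=O], P ↦ [P].
For each subset V ⊆ X/∼, compute π^{-1}(V) ⊆ X and check whether π^{-1}(V) ∈ τ. V is open in τ_Q iff π^{-1}(V) ∈ τ.
  V = {}: π^{-1}(V) = ∅ ∈ τ ✓.
  V = {[M=O]}: π^{-1}(V) = {M, O} ∉ τ ✗.
  V = {[N]}: π^{-1}(V) = {N} ∈ τ ✓.
  V = {[M=O], [N]}: π^{-1}(V) = {M, N, O} ∈ τ ✓.
  V = {[P]}: π^{-1}(V) = {P} ∉ τ ✗.
  V = {[M=O], [P]}: π^{-1}(V) = {M, O, P} ∉ τ ✗.
  V = {[N], [P]}: π^{-1}(V) = {N, P} ∈ τ ✓.
  V = {[M=O], [N], [P]}: π^{-1}(V) = {M, N, O, P} ∈ τ ✓.
Open sets in the quotient: τ_Q = {{}, {[N]}, {[M=O], [N]}, {[N], [P]}, {[M=O], [N], [P]}} (5 elements).


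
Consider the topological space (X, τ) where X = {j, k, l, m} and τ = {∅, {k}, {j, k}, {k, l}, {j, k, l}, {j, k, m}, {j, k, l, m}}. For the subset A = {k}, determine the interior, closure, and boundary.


int(A) = {k}, cl(A) = {j, k, l, m}, ∂A = {j, l, m}.

Closed sets in (X, τ) are complements of opens:
  closed(X, τ) = {∅, {l}, {m}, {j, m}, {l, m}, {j, l, m}, {j, k, l, m}}.
int(A) = ⋃ {U ∈ τ : U ⊆ A}. Opens contained in A: ∅, {k}.
Taking the union of these: int(A) = {k}.
cl(A) = ⋂ {C closed : A ⊆ C}. Closed sets containing A: {j, k, l, m}.
Intersecting these: cl(A) = {j, k, l, m}.
∂A = cl(A) ∖ int(A) = {j, k, l, m} ∖ {k} = {j, l, m}.


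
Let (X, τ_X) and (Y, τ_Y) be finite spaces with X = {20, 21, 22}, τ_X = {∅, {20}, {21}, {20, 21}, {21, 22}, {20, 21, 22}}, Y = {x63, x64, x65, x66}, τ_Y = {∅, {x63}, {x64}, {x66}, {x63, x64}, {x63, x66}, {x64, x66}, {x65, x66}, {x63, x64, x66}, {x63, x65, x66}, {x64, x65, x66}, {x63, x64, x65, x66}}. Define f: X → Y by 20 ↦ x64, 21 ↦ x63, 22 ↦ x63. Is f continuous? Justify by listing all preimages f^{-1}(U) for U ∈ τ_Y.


f IS continuous.

Compute f^{-1}(U) for each U ∈ τ_Y:
  U = ∅: f^{-1}(U) = ∅ ∈ τ_X ✓.
  U = {x63}: f^{-1}(U) = {21, 22} ∈ τ_X ✓.
  U = {x64}: f^{-1}(U) = {20} ∈ τ_X ✓.
  U = {x66}: f^{-1}(U) = ∅ ∈ τ_X ✓.
  U = {x63, x64}: f^{-1}(U) = {20, 21, 22} ∈ τ_X ✓.
  U = {x63, x66}: f^{-1}(U) = {21, 22} ∈ τ_X ✓.
  U = {x64, x66}: f^{-1}(U) = {20} ∈ τ_X ✓.
  U = {x65, x66}: f^{-1}(U) = ∅ ∈ τ_X ✓.
  U = {x63, x64, x66}: f^{-1}(U) = {20, 21, 22} ∈ τ_X ✓.
  U = {x63, x65, x66}: f^{-1}(U) = {21, 22} ∈ τ_X ✓.
  U = {x64, x65, x66}: f^{-1}(U) = {20} ∈ τ_X ✓.
  U = {x63, x64, x65, x66}: f^{-1}(U) = {20, 21, 22} ∈ τ_X ✓.
Every preimage lies in τ_X, so f IS continuous.


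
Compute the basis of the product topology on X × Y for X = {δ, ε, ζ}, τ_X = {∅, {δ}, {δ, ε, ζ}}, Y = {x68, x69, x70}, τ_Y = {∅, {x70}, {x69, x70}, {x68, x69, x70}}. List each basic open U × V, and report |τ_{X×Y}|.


Basis B = {∅ × ∅, {δ} × {x70}, {δ} × {x69, x70}, {δ} × {x68, x69, x70}, {δ, ε, ζ} × {x70}, {δ, ε, ζ} × {x69, x70}, {δ, ε, ζ} × {x68, x69, x70}}; |τ_{X×Y}| = 10.

Enumerate products U × V with U ∈ τ_X, V ∈ τ_Y (deduplicated):
  ∅ × ∅ = {} (∅)
  {δ} × {x70} = {(δ,x70)}
  {δ} × {x69, x70} = {(δ,x69), (δ,x70)}
  {δ} × {x68, x69, x70} = {(δ,x68), (δ,x69), (δ,x70)}
  {δ, ε, ζ} × {x70} = {(δ,x70), (ε,x70), (ζ,x70)}
  {δ, ε, ζ} × {x69, x70} = {(δ,x69), (δ,x70), (ε,x69), (ε,x70), (ζ,x69), (ζ,x70)}
  {δ, ε, ζ} × {x68, x69, x70} = {(δ,x68), (δ,x69), (δ,x70), (ε,x68), (ε,x69), (ε,x70), (ζ,x68), (ζ,x69), (ζ,x70)}
These 7 distinct sets form the basis B.
Close under arbitrary unions to get τ_{X×Y}; counting gives |τ_{X×Y}| = 10.


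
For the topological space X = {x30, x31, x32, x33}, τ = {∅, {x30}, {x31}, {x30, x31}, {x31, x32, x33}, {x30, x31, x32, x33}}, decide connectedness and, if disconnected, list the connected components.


(X, τ) is disconnected; components = [{x30}, {x31, x32, x33}].

Find clopen sets (U ∈ τ with X ∖ U ∈ τ):
  U = ∅, X ∖ U = {x30, x31, x32, x33} — both open, so U is clopen.
  U = {x30}, X ∖ U = {x31, x32, x33} — both open, so U is clopen.
  U = {x31, x32, x33}, X ∖ U = {x30} — both open, so U is clopen.
  U = {x30, x31, x32, x33}, X ∖ U = ∅ — both open, so U is clopen.
Nontrivial clopen(s) exist: e.g. {x30}. So (X, τ) is disconnected.
Compute connected components by grouping points that agree on all clopens:
  component: {x30}
  component: {x31, x32, x33}


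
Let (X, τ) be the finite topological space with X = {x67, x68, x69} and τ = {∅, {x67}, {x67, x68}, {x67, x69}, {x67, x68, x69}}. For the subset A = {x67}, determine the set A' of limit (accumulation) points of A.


A' = {x68, x69}

For each x ∈ X, list the open sets U ∈ τ with x ∈ U, then check whether U ∩ (A ∖ {x}) ≠ ∅ for every such U.
  x = x67: open {x67} ∋ x has {x67} ∩ (A ∖ {x67}) = ∅, so x is NOT a limit point.
  x = x68: opens ∋ x are {x67, x68}, {x67, x68, x69}; each meets A ∖ {x68}, so x IS a limit point.
  x = x69: opens ∋ x are {x67, x69}, {x67, x68, x69}; each meets A ∖ {x69}, so x IS a limit point.
Collecting: A' = {x68, x69}.


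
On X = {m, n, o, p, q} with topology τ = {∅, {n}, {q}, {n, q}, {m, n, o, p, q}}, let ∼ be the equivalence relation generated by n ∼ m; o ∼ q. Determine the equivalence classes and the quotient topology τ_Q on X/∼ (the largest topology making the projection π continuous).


X/∼ = {[m=n], [o=q], [p]}; |τ_Q| = 2.

Equivalence classes: [m=n], [o=q], [p].
Quotient map π: X → X/∼ sends m ↦ [m=n], n ↦ [m=n], o ↦ [o=q], p ↦ [p], q ↦ [o=q].
For each subset V ⊆ X/∼, compute π^{-1}(V) ⊆ X and check whether π^{-1}(V) ∈ τ. V is open in τ_Q iff π^{-1}(V) ∈ τ.
  V = {}: π^{-1}(V) = ∅ ∈ τ ✓.
  V = {[m=n]}: π^{-1}(V) = {m, n} ∉ τ ✗.
  V = {[o=q]}: π^{-1}(V) = {o, q} ∉ τ ✗.
  V = {[m=n], [o=q]}: π^{-1}(V) = {m, n, o, q} ∉ τ ✗.
  V = {[p]}: π^{-1}(V) = {p} ∉ τ ✗.
  V = {[m=n], [p]}: π^{-1}(V) = {m, n, p} ∉ τ ✗.
  V = {[o=q], [p]}: π^{-1}(V) = {o, p, q} ∉ τ ✗.
  V = {[m=n], [o=q], [p]}: π^{-1}(V) = {m, n, o, p, q} ∈ τ ✓.
Open sets in the quotient: τ_Q = {{}, {[m=n], [o=q], [p]}} (2 elements).


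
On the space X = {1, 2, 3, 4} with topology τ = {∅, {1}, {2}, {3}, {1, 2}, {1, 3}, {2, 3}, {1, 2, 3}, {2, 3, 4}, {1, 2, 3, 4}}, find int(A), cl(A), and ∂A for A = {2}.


int(A) = {2}, cl(A) = {2, 4}, ∂A = {4}.

Closed sets in (X, τ) are complements of opens:
  closed(X, τ) = {∅, {1}, {4}, {1, 4}, {2, 4}, {3, 4}, {1, 2, 4}, {1, 3, 4}, {2, 3, 4}, {1, 2, 3, 4}}.
int(A) = ⋃ {U ∈ τ : U ⊆ A}. Opens contained in A: ∅, {2}.
Taking the union of these: int(A) = {2}.
cl(A) = ⋂ {C closed : A ⊆ C}. Closed sets containing A: {2, 4}, {1, 2, 4}, {2, 3, 4}, {1, 2, 3, 4}.
Intersecting these: cl(A) = {2, 4}.
∂A = cl(A) ∖ int(A) = {2, 4} ∖ {2} = {4}.


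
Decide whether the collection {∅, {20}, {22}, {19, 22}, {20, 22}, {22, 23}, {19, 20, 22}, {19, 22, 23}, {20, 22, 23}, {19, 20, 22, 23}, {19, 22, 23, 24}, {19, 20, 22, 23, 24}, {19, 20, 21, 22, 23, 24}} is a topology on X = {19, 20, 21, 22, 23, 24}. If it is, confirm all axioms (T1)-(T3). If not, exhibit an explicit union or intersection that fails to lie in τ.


τ IS a topology on X.

Axiom (T1): ∅ ∈ τ? Yes; X ∈ τ? Yes.
Axiom (T2/T3): check pairwise unions and intersections of members of τ.
All pairwise intersections and unions checked — each lies in τ. Therefore τ satisfies (T1), (T2), (T3): it IS a topology on X.


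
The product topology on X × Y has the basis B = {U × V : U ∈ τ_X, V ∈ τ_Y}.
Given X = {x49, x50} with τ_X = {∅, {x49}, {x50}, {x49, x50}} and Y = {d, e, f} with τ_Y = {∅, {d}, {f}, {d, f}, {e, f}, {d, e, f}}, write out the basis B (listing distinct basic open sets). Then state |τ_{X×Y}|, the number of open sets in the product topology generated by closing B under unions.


Basis B = {∅ × ∅, {x49} × {d}, {x49} × {f}, {x50} × {d}, {x50} × {f}, {x49} × {d, f}, {x49, x50} × {d}, {x49} × {e, f}, {x49, x50} × {f}, {x50} × {d, f}, {x50} × {e, f}, {x49} × {d, e, f}, {x50} × {d, e, f}, {x49, x50} × {d, f}, {x49, x50} × {e, f}, {x49, x50} × {d, e, f}}; |τ_{X×Y}| = 36.

Enumerate products U × V with U ∈ τ_X, V ∈ τ_Y (deduplicated):
  ∅ × ∅ = {} (∅)
  {x49} × {d} = {(x49,d)}
  {x49} × {f} = {(x49,f)}
  {x50} × {d} = {(x50,d)}
  {x50} × {f} = {(x50,f)}
  {x49} × {d, f} = {(x49,d), (x49,f)}
  {x49, x50} × {d} = {(x49,d), (x50,d)}
  {x49} × {e, f} = {(x49,e), (x49,f)}
  {x49, x50} × {f} = {(x49,f), (x50,f)}
  {x50} × {d, f} = {(x50,d), (x50,f)}
  {x50} × {e, f} = {(x50,e), (x50,f)}
  {x49} × {d, e, f} = {(x49,d), (x49,e), (x49,f)}
  {x50} × {d, e, f} = {(x50,d), (x50,e), (x50,f)}
  {x49, x50} × {d, f} = {(x49,d), (x49,f), (x50,d), (x50,f)}
  {x49, x50} × {e, f} = {(x49,e), (x49,f), (x50,e), (x50,f)}
  {x49, x50} × {d, e, f} = {(x49,d), (x49,e), (x49,f), (x50,d), (x50,e), (x50,f)}
These 16 distinct sets form the basis B.
Close under arbitrary unions to get τ_{X×Y}; counting gives |τ_{X×Y}| = 36.


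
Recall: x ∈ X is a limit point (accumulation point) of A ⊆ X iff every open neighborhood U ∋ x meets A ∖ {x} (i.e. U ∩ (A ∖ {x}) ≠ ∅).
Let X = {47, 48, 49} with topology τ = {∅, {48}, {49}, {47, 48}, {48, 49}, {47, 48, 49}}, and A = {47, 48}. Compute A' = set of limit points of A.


A' = {47}

For each x ∈ X, list the open sets U ∈ τ with x ∈ U, then check whether U ∩ (A ∖ {x}) ≠ ∅ for every such U.
  x = 47: opens ∋ x are {47, 48}, {47, 48, 49}; each meets A ∖ {47}, so x IS a limit point.
  x = 48: open {48} ∋ x has {48} ∩ (A ∖ {48}) = ∅, so x is NOT a limit point.
  x = 49: open {49} ∋ x has {49} ∩ (A ∖ {49}) = ∅, so x is NOT a limit point.
Collecting: A' = {47}.


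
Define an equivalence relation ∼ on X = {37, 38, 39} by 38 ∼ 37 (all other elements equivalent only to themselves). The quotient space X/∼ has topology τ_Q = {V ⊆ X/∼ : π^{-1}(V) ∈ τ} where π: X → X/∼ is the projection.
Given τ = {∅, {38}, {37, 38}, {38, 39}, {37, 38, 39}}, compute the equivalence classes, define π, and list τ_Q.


X/∼ = {[37=38], [39]}; |τ_Q| = 3.

Equivalence classes: [37=38], [39].
Quotient map π: X → X/∼ sends 37 ↦ [37=38], 38 ↦ [37=38], 39 ↦ [39].
For each subset V ⊆ X/∼, compute π^{-1}(V) ⊆ X and check whether π^{-1}(V) ∈ τ. V is open in τ_Q iff π^{-1}(V) ∈ τ.
  V = {}: π^{-1}(V) = ∅ ∈ τ ✓.
  V = {[37=38]}: π^{-1}(V) = {37, 38} ∈ τ ✓.
  V = {[39]}: π^{-1}(V) = {39} ∉ τ ✗.
  V = {[37=38], [39]}: π^{-1}(V) = {37, 38, 39} ∈ τ ✓.
Open sets in the quotient: τ_Q = {{}, {[37=38]}, {[37=38], [39]}} (3 elements).


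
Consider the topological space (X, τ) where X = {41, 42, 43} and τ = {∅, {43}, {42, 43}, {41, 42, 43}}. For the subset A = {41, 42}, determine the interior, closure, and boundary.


int(A) = ∅, cl(A) = {41, 42}, ∂A = {41, 42}.

Closed sets in (X, τ) are complements of opens:
  closed(X, τ) = {∅, {41}, {41, 42}, {41, 42, 43}}.
int(A) = ⋃ {U ∈ τ : U ⊆ A}. Opens contained in A: ∅.
Taking the union of these: int(A) = ∅.
cl(A) = ⋂ {C closed : A ⊆ C}. Closed sets containing A: {41, 42}, {41, 42, 43}.
Intersecting these: cl(A) = {41, 42}.
∂A = cl(A) ∖ int(A) = {41, 42} ∖ ∅ = {41, 42}.


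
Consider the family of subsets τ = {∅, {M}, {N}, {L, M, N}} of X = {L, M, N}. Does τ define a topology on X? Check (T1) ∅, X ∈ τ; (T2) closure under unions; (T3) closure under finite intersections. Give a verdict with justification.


τ is NOT a topology on X.

Axiom (T1): ∅ ∈ τ? Yes; X ∈ τ? Yes.
Axiom (T2/T3): check pairwise unions and intersections of members of τ.
Counterexample for (T2): {M} ∪ {N} = {M, N} ∉ τ. Therefore τ is NOT a topology.


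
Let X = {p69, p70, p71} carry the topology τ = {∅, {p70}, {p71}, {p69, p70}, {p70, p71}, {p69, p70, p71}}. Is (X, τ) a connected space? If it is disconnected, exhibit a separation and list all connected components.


(X, τ) is disconnected; components = [{p71}, {p69, p70}].

Find clopen sets (U ∈ τ with X ∖ U ∈ τ):
  U = ∅, X ∖ U = {p69, p70, p71} — both open, so U is clopen.
  U = {p71}, X ∖ U = {p69, p70} — both open, so U is clopen.
  U = {p69, p70}, X ∖ U = {p71} — both open, so U is clopen.
  U = {p69, p70, p71}, X ∖ U = ∅ — both open, so U is clopen.
Nontrivial clopen(s) exist: e.g. {p69, p70}. So (X, τ) is disconnected.
Compute connected components by grouping points that agree on all clopens:
  component: {p71}
  component: {p69, p70}


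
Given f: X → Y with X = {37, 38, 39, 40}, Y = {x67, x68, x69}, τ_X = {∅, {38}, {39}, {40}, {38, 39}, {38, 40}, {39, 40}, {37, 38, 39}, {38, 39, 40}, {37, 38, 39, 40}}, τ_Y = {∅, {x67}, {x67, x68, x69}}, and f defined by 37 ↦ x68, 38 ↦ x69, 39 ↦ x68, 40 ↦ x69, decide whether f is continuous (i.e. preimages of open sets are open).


f IS continuous.

Compute f^{-1}(U) for each U ∈ τ_Y:
  U = ∅: f^{-1}(U) = ∅ ∈ τ_X ✓.
  U = {x67}: f^{-1}(U) = ∅ ∈ τ_X ✓.
  U = {x67, x68, x69}: f^{-1}(U) = {37, 38, 39, 40} ∈ τ_X ✓.
Every preimage lies in τ_X, so f IS continuous.
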